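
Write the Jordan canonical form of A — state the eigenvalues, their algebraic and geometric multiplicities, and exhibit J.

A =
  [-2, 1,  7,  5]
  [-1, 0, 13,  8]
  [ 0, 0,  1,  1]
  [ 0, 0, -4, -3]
J_2(-1) ⊕ J_2(-1)

The characteristic polynomial is
  det(x·I − A) = x^4 + 4*x^3 + 6*x^2 + 4*x + 1 = (x + 1)^4

Eigenvalues and multiplicities (the geometric multiplicity of λ is n − rank(A − λI), which equals the number of Jordan blocks for λ):
  λ = -1: algebraic multiplicity = 4, geometric multiplicity = 2

Determining the block sizes for each eigenvalue:
  λ = -1: with am = 4 and gm = 2, the partition is not yet determined (e.g. several partitions of 4 into 2 parts exist). Let N = A − (-1)·I. Computing rank(N^1) = 2, rank(N^2) = 0; the number of blocks of size ≥ j is rank(N^{j−1}) − rank(N^j), giving [2, 2]. So we have 2 block(s) of size 2 → block sizes [2, 2]

Assembling the blocks gives a Jordan form
J =
  [-1,  1,  0,  0]
  [ 0, -1,  0,  0]
  [ 0,  0, -1,  1]
  [ 0,  0,  0, -1]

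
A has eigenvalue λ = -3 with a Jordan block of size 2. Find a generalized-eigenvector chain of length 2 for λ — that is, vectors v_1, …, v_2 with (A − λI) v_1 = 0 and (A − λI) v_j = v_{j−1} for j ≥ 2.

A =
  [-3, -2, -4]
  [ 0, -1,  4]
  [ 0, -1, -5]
A Jordan chain for λ = -3 of length 2:
v_1 = (-2, 2, -1)ᵀ
v_2 = (0, 1, 0)ᵀ

Let N = A − (-3)·I. We want v_2 with N^2 v_2 = 0 but N^1 v_2 ≠ 0; then v_{j-1} := N · v_j for j = 2, …, 2.

Pick v_2 = (0, 1, 0)ᵀ.
Then v_1 = N · v_2 = (-2, 2, -1)ᵀ.

Sanity check: (A − (-3)·I) v_1 = (0, 0, 0)ᵀ = 0. ✓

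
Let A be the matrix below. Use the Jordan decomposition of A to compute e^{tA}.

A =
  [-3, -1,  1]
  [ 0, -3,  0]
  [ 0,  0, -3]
e^{tA} =
  [exp(-3*t), -t*exp(-3*t), t*exp(-3*t)]
  [0, exp(-3*t), 0]
  [0, 0, exp(-3*t)]

Strategy: write A = P · J · P⁻¹ where J is a Jordan canonical form, so e^{tA} = P · e^{tJ} · P⁻¹, and e^{tJ} can be computed block-by-block.

A has Jordan form
J =
  [-3,  1,  0]
  [ 0, -3,  0]
  [ 0,  0, -3]
(up to reordering of blocks).

Per-block formulas:
  For a 2×2 Jordan block J_2(-3): exp(t · J_2(-3)) = e^(-3t)·(I + t·N), where N is the 2×2 nilpotent shift.
  For a 1×1 block at λ = -3: exp(t · [-3]) = [e^(-3t)].

After assembling e^{tJ} and conjugating by P, we get:

e^{tA} =
  [exp(-3*t), -t*exp(-3*t), t*exp(-3*t)]
  [0, exp(-3*t), 0]
  [0, 0, exp(-3*t)]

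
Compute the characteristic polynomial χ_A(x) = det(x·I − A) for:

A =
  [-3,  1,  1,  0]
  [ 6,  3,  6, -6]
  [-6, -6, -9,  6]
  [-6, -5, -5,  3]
x^4 + 6*x^3 - 54*x - 81

Expanding det(x·I − A) (e.g. by cofactor expansion or by noting that A is similar to its Jordan form J, which has the same characteristic polynomial as A) gives
  χ_A(x) = x^4 + 6*x^3 - 54*x - 81
which factors as (x - 3)*(x + 3)^3. The eigenvalues (with algebraic multiplicities) are λ = -3 with multiplicity 3, λ = 3 with multiplicity 1.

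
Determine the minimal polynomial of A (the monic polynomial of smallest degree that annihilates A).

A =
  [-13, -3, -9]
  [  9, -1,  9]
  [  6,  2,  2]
x^2 + 8*x + 16

The characteristic polynomial is χ_A(x) = (x + 4)^3, so the eigenvalues are known. The minimal polynomial is
  m_A(x) = Π_λ (x − λ)^{k_λ}
where k_λ is the size of the *largest* Jordan block for λ (equivalently, the smallest k with (A − λI)^k v = 0 for every generalised eigenvector v of λ).

  λ = -4: largest Jordan block has size 2, contributing (x + 4)^2

So m_A(x) = (x + 4)^2 = x^2 + 8*x + 16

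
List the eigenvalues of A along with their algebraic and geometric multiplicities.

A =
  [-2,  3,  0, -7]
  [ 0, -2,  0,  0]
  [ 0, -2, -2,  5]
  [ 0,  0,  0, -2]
λ = -2: alg = 4, geom = 2

Step 1 — factor the characteristic polynomial to read off the algebraic multiplicities:
  χ_A(x) = (x + 2)^4

Step 2 — compute geometric multiplicities via the rank-nullity identity g(λ) = n − rank(A − λI):
  rank(A − (-2)·I) = 2, so dim ker(A − (-2)·I) = n − 2 = 2

Summary:
  λ = -2: algebraic multiplicity = 4, geometric multiplicity = 2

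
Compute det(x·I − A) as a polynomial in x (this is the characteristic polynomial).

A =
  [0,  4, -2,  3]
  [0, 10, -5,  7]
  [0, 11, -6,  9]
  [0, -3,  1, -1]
x^4 - 3*x^3 + 3*x^2 - x

Expanding det(x·I − A) (e.g. by cofactor expansion or by noting that A is similar to its Jordan form J, which has the same characteristic polynomial as A) gives
  χ_A(x) = x^4 - 3*x^3 + 3*x^2 - x
which factors as x*(x - 1)^3. The eigenvalues (with algebraic multiplicities) are λ = 0 with multiplicity 1, λ = 1 with multiplicity 3.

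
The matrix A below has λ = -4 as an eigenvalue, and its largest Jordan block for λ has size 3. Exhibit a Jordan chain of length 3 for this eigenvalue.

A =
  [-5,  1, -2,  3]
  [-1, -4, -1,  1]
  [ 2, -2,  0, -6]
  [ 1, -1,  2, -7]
A Jordan chain for λ = -4 of length 3:
v_1 = (-1, 0, 2, 1)ᵀ
v_2 = (-1, -1, 2, 1)ᵀ
v_3 = (1, 0, 0, 0)ᵀ

Let N = A − (-4)·I. We want v_3 with N^3 v_3 = 0 but N^2 v_3 ≠ 0; then v_{j-1} := N · v_j for j = 3, …, 2.

Pick v_3 = (1, 0, 0, 0)ᵀ.
Then v_2 = N · v_3 = (-1, -1, 2, 1)ᵀ.
Then v_1 = N · v_2 = (-1, 0, 2, 1)ᵀ.

Sanity check: (A − (-4)·I) v_1 = (0, 0, 0, 0)ᵀ = 0. ✓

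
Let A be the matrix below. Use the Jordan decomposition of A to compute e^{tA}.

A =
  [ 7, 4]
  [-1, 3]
e^{tA} =
  [2*t*exp(5*t) + exp(5*t), 4*t*exp(5*t)]
  [-t*exp(5*t), -2*t*exp(5*t) + exp(5*t)]

Strategy: write A = P · J · P⁻¹ where J is a Jordan canonical form, so e^{tA} = P · e^{tJ} · P⁻¹, and e^{tJ} can be computed block-by-block.

A has Jordan form
J =
  [5, 1]
  [0, 5]
(up to reordering of blocks).

Per-block formulas:
  For a 2×2 Jordan block J_2(5): exp(t · J_2(5)) = e^(5t)·(I + t·N), where N is the 2×2 nilpotent shift.

After assembling e^{tJ} and conjugating by P, we get:

e^{tA} =
  [2*t*exp(5*t) + exp(5*t), 4*t*exp(5*t)]
  [-t*exp(5*t), -2*t*exp(5*t) + exp(5*t)]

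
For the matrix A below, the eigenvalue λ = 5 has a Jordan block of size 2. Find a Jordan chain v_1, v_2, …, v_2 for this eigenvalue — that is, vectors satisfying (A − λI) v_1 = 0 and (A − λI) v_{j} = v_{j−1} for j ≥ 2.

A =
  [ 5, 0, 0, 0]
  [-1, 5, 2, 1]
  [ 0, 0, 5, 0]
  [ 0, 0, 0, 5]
A Jordan chain for λ = 5 of length 2:
v_1 = (0, -1, 0, 0)ᵀ
v_2 = (1, 0, 0, 0)ᵀ

Let N = A − (5)·I. We want v_2 with N^2 v_2 = 0 but N^1 v_2 ≠ 0; then v_{j-1} := N · v_j for j = 2, …, 2.

Pick v_2 = (1, 0, 0, 0)ᵀ.
Then v_1 = N · v_2 = (0, -1, 0, 0)ᵀ.

Sanity check: (A − (5)·I) v_1 = (0, 0, 0, 0)ᵀ = 0. ✓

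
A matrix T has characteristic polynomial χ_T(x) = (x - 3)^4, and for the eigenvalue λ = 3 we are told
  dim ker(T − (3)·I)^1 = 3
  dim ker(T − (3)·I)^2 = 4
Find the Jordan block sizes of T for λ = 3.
Block sizes for λ = 3: [2, 1, 1]

From the dimensions of kernels of powers, the number of Jordan blocks of size at least j is d_j − d_{j−1} where d_j = dim ker(N^j) (with d_0 = 0). Computing the differences gives [3, 1].
The number of blocks of size exactly k is (#blocks of size ≥ k) − (#blocks of size ≥ k + 1), so the partition is: 2 block(s) of size 1, 1 block(s) of size 2.
In nonincreasing order the block sizes are [2, 1, 1].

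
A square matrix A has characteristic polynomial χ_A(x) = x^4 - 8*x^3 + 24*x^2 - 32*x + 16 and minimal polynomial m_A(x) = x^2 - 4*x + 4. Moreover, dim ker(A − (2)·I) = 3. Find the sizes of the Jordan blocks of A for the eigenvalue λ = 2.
Block sizes for λ = 2: [2, 1, 1]

Step 1 — from the characteristic polynomial, algebraic multiplicity of λ = 2 is 4. From dim ker(A − (2)·I) = 3, there are exactly 3 Jordan blocks for λ = 2.
Step 2 — from the minimal polynomial, the factor (x − 2)^2 tells us the largest block for λ = 2 has size 2.
Step 3 — with total size 4, 3 blocks, and largest block 2, the block sizes (in nonincreasing order) are [2, 1, 1].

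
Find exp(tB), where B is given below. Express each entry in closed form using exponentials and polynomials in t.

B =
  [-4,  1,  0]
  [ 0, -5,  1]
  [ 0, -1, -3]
e^{tB} =
  [exp(-4*t), -t^2*exp(-4*t)/2 + t*exp(-4*t), t^2*exp(-4*t)/2]
  [0, -t*exp(-4*t) + exp(-4*t), t*exp(-4*t)]
  [0, -t*exp(-4*t), t*exp(-4*t) + exp(-4*t)]

Strategy: write B = P · J · P⁻¹ where J is a Jordan canonical form, so e^{tB} = P · e^{tJ} · P⁻¹, and e^{tJ} can be computed block-by-block.

B has Jordan form
J =
  [-4,  1,  0]
  [ 0, -4,  1]
  [ 0,  0, -4]
(up to reordering of blocks).

Per-block formulas:
  For a 3×3 Jordan block J_3(-4): exp(t · J_3(-4)) = e^(-4t)·(I + t·N + (t^2/2)·N^2), where N is the 3×3 nilpotent shift.

After assembling e^{tJ} and conjugating by P, we get:

e^{tB} =
  [exp(-4*t), -t^2*exp(-4*t)/2 + t*exp(-4*t), t^2*exp(-4*t)/2]
  [0, -t*exp(-4*t) + exp(-4*t), t*exp(-4*t)]
  [0, -t*exp(-4*t), t*exp(-4*t) + exp(-4*t)]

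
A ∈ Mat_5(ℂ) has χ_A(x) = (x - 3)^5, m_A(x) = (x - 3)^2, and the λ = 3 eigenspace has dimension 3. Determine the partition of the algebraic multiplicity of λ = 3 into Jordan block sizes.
Block sizes for λ = 3: [2, 2, 1]

Step 1 — from the characteristic polynomial, algebraic multiplicity of λ = 3 is 5. From dim ker(A − (3)·I) = 3, there are exactly 3 Jordan blocks for λ = 3.
Step 2 — from the minimal polynomial, the factor (x − 3)^2 tells us the largest block for λ = 3 has size 2.
Step 3 — with total size 5, 3 blocks, and largest block 2, the block sizes (in nonincreasing order) are [2, 2, 1].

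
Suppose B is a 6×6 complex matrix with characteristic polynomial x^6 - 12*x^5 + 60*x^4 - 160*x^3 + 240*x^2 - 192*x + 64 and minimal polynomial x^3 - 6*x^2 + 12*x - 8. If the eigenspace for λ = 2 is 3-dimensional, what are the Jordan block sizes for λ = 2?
Block sizes for λ = 2: [3, 2, 1]

Step 1 — from the characteristic polynomial, algebraic multiplicity of λ = 2 is 6. From dim ker(B − (2)·I) = 3, there are exactly 3 Jordan blocks for λ = 2.
Step 2 — from the minimal polynomial, the factor (x − 2)^3 tells us the largest block for λ = 2 has size 3.
Step 3 — with total size 6, 3 blocks, and largest block 3, the block sizes (in nonincreasing order) are [3, 2, 1].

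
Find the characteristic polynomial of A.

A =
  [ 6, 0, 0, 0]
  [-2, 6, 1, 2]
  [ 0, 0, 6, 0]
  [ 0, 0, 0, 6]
x^4 - 24*x^3 + 216*x^2 - 864*x + 1296

Expanding det(x·I − A) (e.g. by cofactor expansion or by noting that A is similar to its Jordan form J, which has the same characteristic polynomial as A) gives
  χ_A(x) = x^4 - 24*x^3 + 216*x^2 - 864*x + 1296
which factors as (x - 6)^4. The eigenvalues (with algebraic multiplicities) are λ = 6 with multiplicity 4.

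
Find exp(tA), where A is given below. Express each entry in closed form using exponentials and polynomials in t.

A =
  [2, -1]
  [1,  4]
e^{tA} =
  [-t*exp(3*t) + exp(3*t), -t*exp(3*t)]
  [t*exp(3*t), t*exp(3*t) + exp(3*t)]

Strategy: write A = P · J · P⁻¹ where J is a Jordan canonical form, so e^{tA} = P · e^{tJ} · P⁻¹, and e^{tJ} can be computed block-by-block.

A has Jordan form
J =
  [3, 1]
  [0, 3]
(up to reordering of blocks).

Per-block formulas:
  For a 2×2 Jordan block J_2(3): exp(t · J_2(3)) = e^(3t)·(I + t·N), where N is the 2×2 nilpotent shift.

After assembling e^{tJ} and conjugating by P, we get:

e^{tA} =
  [-t*exp(3*t) + exp(3*t), -t*exp(3*t)]
  [t*exp(3*t), t*exp(3*t) + exp(3*t)]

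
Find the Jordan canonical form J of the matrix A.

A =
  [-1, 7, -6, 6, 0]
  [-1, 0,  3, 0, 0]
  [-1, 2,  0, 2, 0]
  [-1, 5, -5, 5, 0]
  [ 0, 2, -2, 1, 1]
J_3(1) ⊕ J_2(1)

The characteristic polynomial is
  det(x·I − A) = x^5 - 5*x^4 + 10*x^3 - 10*x^2 + 5*x - 1 = (x - 1)^5

Eigenvalues and multiplicities (the geometric multiplicity of λ is n − rank(A − λI), which equals the number of Jordan blocks for λ):
  λ = 1: algebraic multiplicity = 5, geometric multiplicity = 2

Determining the block sizes for each eigenvalue:
  λ = 1: with am = 5 and gm = 2, the partition is not yet determined (e.g. several partitions of 5 into 2 parts exist). Let N = A − (1)·I. Computing rank(N^1) = 3, rank(N^2) = 1, rank(N^3) = 0; the number of blocks of size ≥ j is rank(N^{j−1}) − rank(N^j), giving [2, 2, 1]. So we have 1 block(s) of size 3, 1 block(s) of size 2 → block sizes [3, 2]

Assembling the blocks gives a Jordan form
J =
  [1, 1, 0, 0, 0]
  [0, 1, 1, 0, 0]
  [0, 0, 1, 0, 0]
  [0, 0, 0, 1, 1]
  [0, 0, 0, 0, 1]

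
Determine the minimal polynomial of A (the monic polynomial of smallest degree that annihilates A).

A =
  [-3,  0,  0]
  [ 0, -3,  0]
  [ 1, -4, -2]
x^2 + 5*x + 6

The characteristic polynomial is χ_A(x) = (x + 2)*(x + 3)^2, so the eigenvalues are known. The minimal polynomial is
  m_A(x) = Π_λ (x − λ)^{k_λ}
where k_λ is the size of the *largest* Jordan block for λ (equivalently, the smallest k with (A − λI)^k v = 0 for every generalised eigenvector v of λ).

  λ = -3: largest Jordan block has size 1, contributing (x + 3)
  λ = -2: largest Jordan block has size 1, contributing (x + 2)

So m_A(x) = (x + 2)*(x + 3) = x^2 + 5*x + 6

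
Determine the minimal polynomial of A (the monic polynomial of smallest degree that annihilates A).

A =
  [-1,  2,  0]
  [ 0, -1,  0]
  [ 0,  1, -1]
x^2 + 2*x + 1

The characteristic polynomial is χ_A(x) = (x + 1)^3, so the eigenvalues are known. The minimal polynomial is
  m_A(x) = Π_λ (x − λ)^{k_λ}
where k_λ is the size of the *largest* Jordan block for λ (equivalently, the smallest k with (A − λI)^k v = 0 for every generalised eigenvector v of λ).

  λ = -1: largest Jordan block has size 2, contributing (x + 1)^2

So m_A(x) = (x + 1)^2 = x^2 + 2*x + 1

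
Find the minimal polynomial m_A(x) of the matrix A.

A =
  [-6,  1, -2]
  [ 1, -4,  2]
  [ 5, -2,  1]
x^3 + 9*x^2 + 27*x + 27

The characteristic polynomial is χ_A(x) = (x + 3)^3, so the eigenvalues are known. The minimal polynomial is
  m_A(x) = Π_λ (x − λ)^{k_λ}
where k_λ is the size of the *largest* Jordan block for λ (equivalently, the smallest k with (A − λI)^k v = 0 for every generalised eigenvector v of λ).

  λ = -3: largest Jordan block has size 3, contributing (x + 3)^3

So m_A(x) = (x + 3)^3 = x^3 + 9*x^2 + 27*x + 27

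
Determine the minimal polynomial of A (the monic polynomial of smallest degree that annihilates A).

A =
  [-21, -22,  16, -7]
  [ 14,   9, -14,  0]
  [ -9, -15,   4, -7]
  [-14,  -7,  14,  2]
x^3 + 8*x^2 + 5*x - 50

The characteristic polynomial is χ_A(x) = (x - 2)^2*(x + 5)^2, so the eigenvalues are known. The minimal polynomial is
  m_A(x) = Π_λ (x − λ)^{k_λ}
where k_λ is the size of the *largest* Jordan block for λ (equivalently, the smallest k with (A − λI)^k v = 0 for every generalised eigenvector v of λ).

  λ = -5: largest Jordan block has size 2, contributing (x + 5)^2
  λ = 2: largest Jordan block has size 1, contributing (x − 2)

So m_A(x) = (x - 2)*(x + 5)^2 = x^3 + 8*x^2 + 5*x - 50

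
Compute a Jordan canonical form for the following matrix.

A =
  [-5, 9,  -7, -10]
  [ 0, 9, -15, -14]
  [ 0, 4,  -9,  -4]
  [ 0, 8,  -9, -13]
J_3(-5) ⊕ J_1(-3)

The characteristic polynomial is
  det(x·I − A) = x^4 + 18*x^3 + 120*x^2 + 350*x + 375 = (x + 3)*(x + 5)^3

Eigenvalues and multiplicities (the geometric multiplicity of λ is n − rank(A − λI), which equals the number of Jordan blocks for λ):
  λ = -5: algebraic multiplicity = 3, geometric multiplicity = 1
  λ = -3: algebraic multiplicity = 1, geometric multiplicity = 1

Determining the block sizes for each eigenvalue:
  λ = -5: one block (gm = 1), so the single block has size am = 3 → block sizes [3]
  λ = -3: one block (gm = 1), so the single block has size am = 1 → block sizes [1]

Assembling the blocks gives a Jordan form
J =
  [-5,  1,  0,  0]
  [ 0, -5,  1,  0]
  [ 0,  0, -5,  0]
  [ 0,  0,  0, -3]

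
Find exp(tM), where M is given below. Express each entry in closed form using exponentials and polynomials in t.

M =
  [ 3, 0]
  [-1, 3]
e^{tM} =
  [exp(3*t), 0]
  [-t*exp(3*t), exp(3*t)]

Strategy: write M = P · J · P⁻¹ where J is a Jordan canonical form, so e^{tM} = P · e^{tJ} · P⁻¹, and e^{tJ} can be computed block-by-block.

M has Jordan form
J =
  [3, 1]
  [0, 3]
(up to reordering of blocks).

Per-block formulas:
  For a 2×2 Jordan block J_2(3): exp(t · J_2(3)) = e^(3t)·(I + t·N), where N is the 2×2 nilpotent shift.

After assembling e^{tJ} and conjugating by P, we get:

e^{tM} =
  [exp(3*t), 0]
  [-t*exp(3*t), exp(3*t)]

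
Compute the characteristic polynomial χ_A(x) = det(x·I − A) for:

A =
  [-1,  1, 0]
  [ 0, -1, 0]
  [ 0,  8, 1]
x^3 + x^2 - x - 1

Expanding det(x·I − A) (e.g. by cofactor expansion or by noting that A is similar to its Jordan form J, which has the same characteristic polynomial as A) gives
  χ_A(x) = x^3 + x^2 - x - 1
which factors as (x - 1)*(x + 1)^2. The eigenvalues (with algebraic multiplicities) are λ = -1 with multiplicity 2, λ = 1 with multiplicity 1.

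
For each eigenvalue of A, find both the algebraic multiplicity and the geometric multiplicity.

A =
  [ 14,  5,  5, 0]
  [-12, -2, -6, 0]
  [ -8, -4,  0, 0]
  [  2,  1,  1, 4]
λ = 4: alg = 4, geom = 3

Step 1 — factor the characteristic polynomial to read off the algebraic multiplicities:
  χ_A(x) = (x - 4)^4

Step 2 — compute geometric multiplicities via the rank-nullity identity g(λ) = n − rank(A − λI):
  rank(A − (4)·I) = 1, so dim ker(A − (4)·I) = n − 1 = 3

Summary:
  λ = 4: algebraic multiplicity = 4, geometric multiplicity = 3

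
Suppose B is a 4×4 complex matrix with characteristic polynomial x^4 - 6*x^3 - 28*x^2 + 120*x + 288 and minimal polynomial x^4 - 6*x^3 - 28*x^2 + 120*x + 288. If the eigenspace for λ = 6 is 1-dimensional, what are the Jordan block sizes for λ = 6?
Block sizes for λ = 6: [2]

Step 1 — from the characteristic polynomial, algebraic multiplicity of λ = 6 is 2. From dim ker(B − (6)·I) = 1, there are exactly 1 Jordan blocks for λ = 6.
Step 2 — from the minimal polynomial, the factor (x − 6)^2 tells us the largest block for λ = 6 has size 2.
Step 3 — with total size 2, 1 blocks, and largest block 2, the block sizes (in nonincreasing order) are [2].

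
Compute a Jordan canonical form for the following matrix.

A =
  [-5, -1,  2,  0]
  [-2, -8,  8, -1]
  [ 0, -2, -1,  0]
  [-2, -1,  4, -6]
J_3(-5) ⊕ J_1(-5)

The characteristic polynomial is
  det(x·I − A) = x^4 + 20*x^3 + 150*x^2 + 500*x + 625 = (x + 5)^4

Eigenvalues and multiplicities (the geometric multiplicity of λ is n − rank(A − λI), which equals the number of Jordan blocks for λ):
  λ = -5: algebraic multiplicity = 4, geometric multiplicity = 2

Determining the block sizes for each eigenvalue:
  λ = -5: with am = 4 and gm = 2, the partition is not yet determined (e.g. several partitions of 4 into 2 parts exist). Let N = A − (-5)·I. Computing rank(N^1) = 2, rank(N^2) = 1, rank(N^3) = 0; the number of blocks of size ≥ j is rank(N^{j−1}) − rank(N^j), giving [2, 1, 1]. So we have 1 block(s) of size 3, 1 block(s) of size 1 → block sizes [3, 1]

Assembling the blocks gives a Jordan form
J =
  [-5,  1,  0,  0]
  [ 0, -5,  1,  0]
  [ 0,  0, -5,  0]
  [ 0,  0,  0, -5]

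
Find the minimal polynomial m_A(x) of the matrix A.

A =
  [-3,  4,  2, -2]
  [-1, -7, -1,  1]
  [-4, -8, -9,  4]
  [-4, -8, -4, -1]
x^2 + 10*x + 25

The characteristic polynomial is χ_A(x) = (x + 5)^4, so the eigenvalues are known. The minimal polynomial is
  m_A(x) = Π_λ (x − λ)^{k_λ}
where k_λ is the size of the *largest* Jordan block for λ (equivalently, the smallest k with (A − λI)^k v = 0 for every generalised eigenvector v of λ).

  λ = -5: largest Jordan block has size 2, contributing (x + 5)^2

So m_A(x) = (x + 5)^2 = x^2 + 10*x + 25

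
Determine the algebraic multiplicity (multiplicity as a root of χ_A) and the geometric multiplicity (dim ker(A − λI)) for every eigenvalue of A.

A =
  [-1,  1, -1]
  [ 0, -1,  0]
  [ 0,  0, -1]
λ = -1: alg = 3, geom = 2

Step 1 — factor the characteristic polynomial to read off the algebraic multiplicities:
  χ_A(x) = (x + 1)^3

Step 2 — compute geometric multiplicities via the rank-nullity identity g(λ) = n − rank(A − λI):
  rank(A − (-1)·I) = 1, so dim ker(A − (-1)·I) = n − 1 = 2

Summary:
  λ = -1: algebraic multiplicity = 3, geometric multiplicity = 2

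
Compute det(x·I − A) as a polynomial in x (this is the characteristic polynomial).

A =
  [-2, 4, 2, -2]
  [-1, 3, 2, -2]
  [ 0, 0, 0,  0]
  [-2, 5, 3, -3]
x^4 + 2*x^3 + x^2

Expanding det(x·I − A) (e.g. by cofactor expansion or by noting that A is similar to its Jordan form J, which has the same characteristic polynomial as A) gives
  χ_A(x) = x^4 + 2*x^3 + x^2
which factors as x^2*(x + 1)^2. The eigenvalues (with algebraic multiplicities) are λ = -1 with multiplicity 2, λ = 0 with multiplicity 2.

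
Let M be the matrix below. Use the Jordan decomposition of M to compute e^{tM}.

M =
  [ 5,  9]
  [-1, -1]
e^{tM} =
  [3*t*exp(2*t) + exp(2*t), 9*t*exp(2*t)]
  [-t*exp(2*t), -3*t*exp(2*t) + exp(2*t)]

Strategy: write M = P · J · P⁻¹ where J is a Jordan canonical form, so e^{tM} = P · e^{tJ} · P⁻¹, and e^{tJ} can be computed block-by-block.

M has Jordan form
J =
  [2, 1]
  [0, 2]
(up to reordering of blocks).

Per-block formulas:
  For a 2×2 Jordan block J_2(2): exp(t · J_2(2)) = e^(2t)·(I + t·N), where N is the 2×2 nilpotent shift.

After assembling e^{tJ} and conjugating by P, we get:

e^{tM} =
  [3*t*exp(2*t) + exp(2*t), 9*t*exp(2*t)]
  [-t*exp(2*t), -3*t*exp(2*t) + exp(2*t)]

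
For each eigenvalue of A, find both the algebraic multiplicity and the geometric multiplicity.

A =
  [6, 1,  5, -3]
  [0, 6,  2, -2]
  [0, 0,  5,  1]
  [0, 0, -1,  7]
λ = 6: alg = 4, geom = 2

Step 1 — factor the characteristic polynomial to read off the algebraic multiplicities:
  χ_A(x) = (x - 6)^4

Step 2 — compute geometric multiplicities via the rank-nullity identity g(λ) = n − rank(A − λI):
  rank(A − (6)·I) = 2, so dim ker(A − (6)·I) = n − 2 = 2

Summary:
  λ = 6: algebraic multiplicity = 4, geometric multiplicity = 2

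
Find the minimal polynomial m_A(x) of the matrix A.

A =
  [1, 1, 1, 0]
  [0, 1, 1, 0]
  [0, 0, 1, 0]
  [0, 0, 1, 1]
x^3 - 3*x^2 + 3*x - 1

The characteristic polynomial is χ_A(x) = (x - 1)^4, so the eigenvalues are known. The minimal polynomial is
  m_A(x) = Π_λ (x − λ)^{k_λ}
where k_λ is the size of the *largest* Jordan block for λ (equivalently, the smallest k with (A − λI)^k v = 0 for every generalised eigenvector v of λ).

  λ = 1: largest Jordan block has size 3, contributing (x − 1)^3

So m_A(x) = (x - 1)^3 = x^3 - 3*x^2 + 3*x - 1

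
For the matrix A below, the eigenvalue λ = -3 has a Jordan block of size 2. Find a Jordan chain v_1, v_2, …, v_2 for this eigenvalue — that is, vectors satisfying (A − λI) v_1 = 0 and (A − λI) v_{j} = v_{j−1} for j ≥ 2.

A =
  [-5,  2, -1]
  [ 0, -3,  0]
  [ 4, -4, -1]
A Jordan chain for λ = -3 of length 2:
v_1 = (-2, 0, 4)ᵀ
v_2 = (1, 0, 0)ᵀ

Let N = A − (-3)·I. We want v_2 with N^2 v_2 = 0 but N^1 v_2 ≠ 0; then v_{j-1} := N · v_j for j = 2, …, 2.

Pick v_2 = (1, 0, 0)ᵀ.
Then v_1 = N · v_2 = (-2, 0, 4)ᵀ.

Sanity check: (A − (-3)·I) v_1 = (0, 0, 0)ᵀ = 0. ✓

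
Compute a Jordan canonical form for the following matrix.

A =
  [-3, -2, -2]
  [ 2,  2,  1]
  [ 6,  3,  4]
J_2(1) ⊕ J_1(1)

The characteristic polynomial is
  det(x·I − A) = x^3 - 3*x^2 + 3*x - 1 = (x - 1)^3

Eigenvalues and multiplicities (the geometric multiplicity of λ is n − rank(A − λI), which equals the number of Jordan blocks for λ):
  λ = 1: algebraic multiplicity = 3, geometric multiplicity = 2

Determining the block sizes for each eigenvalue:
  λ = 1: 2 blocks summing to 3 forces exactly one block of size 2 and the rest size 1 → block sizes [2, 1]

Assembling the blocks gives a Jordan form
J =
  [1, 1, 0]
  [0, 1, 0]
  [0, 0, 1]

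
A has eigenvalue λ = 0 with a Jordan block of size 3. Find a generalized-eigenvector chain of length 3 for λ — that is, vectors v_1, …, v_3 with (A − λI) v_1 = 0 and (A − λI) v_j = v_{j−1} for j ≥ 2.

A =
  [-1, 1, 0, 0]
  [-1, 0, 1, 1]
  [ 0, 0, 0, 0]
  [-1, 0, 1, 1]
A Jordan chain for λ = 0 of length 3:
v_1 = (-1, -1, 0, -1)ᵀ
v_2 = (1, 0, 0, 0)ᵀ
v_3 = (0, 1, 0, 0)ᵀ

Let N = A − (0)·I. We want v_3 with N^3 v_3 = 0 but N^2 v_3 ≠ 0; then v_{j-1} := N · v_j for j = 3, …, 2.

Pick v_3 = (0, 1, 0, 0)ᵀ.
Then v_2 = N · v_3 = (1, 0, 0, 0)ᵀ.
Then v_1 = N · v_2 = (-1, -1, 0, -1)ᵀ.

Sanity check: (A − (0)·I) v_1 = (0, 0, 0, 0)ᵀ = 0. ✓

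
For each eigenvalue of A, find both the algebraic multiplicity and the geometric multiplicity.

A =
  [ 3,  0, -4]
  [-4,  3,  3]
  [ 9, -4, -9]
λ = -1: alg = 3, geom = 1

Step 1 — factor the characteristic polynomial to read off the algebraic multiplicities:
  χ_A(x) = (x + 1)^3

Step 2 — compute geometric multiplicities via the rank-nullity identity g(λ) = n − rank(A − λI):
  rank(A − (-1)·I) = 2, so dim ker(A − (-1)·I) = n − 2 = 1

Summary:
  λ = -1: algebraic multiplicity = 3, geometric multiplicity = 1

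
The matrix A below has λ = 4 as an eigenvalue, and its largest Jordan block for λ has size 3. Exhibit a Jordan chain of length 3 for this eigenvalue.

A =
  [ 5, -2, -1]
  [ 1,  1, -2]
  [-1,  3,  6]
A Jordan chain for λ = 4 of length 3:
v_1 = (1, 1, -1)ᵀ
v_2 = (-2, -3, 3)ᵀ
v_3 = (0, 1, 0)ᵀ

Let N = A − (4)·I. We want v_3 with N^3 v_3 = 0 but N^2 v_3 ≠ 0; then v_{j-1} := N · v_j for j = 3, …, 2.

Pick v_3 = (0, 1, 0)ᵀ.
Then v_2 = N · v_3 = (-2, -3, 3)ᵀ.
Then v_1 = N · v_2 = (1, 1, -1)ᵀ.

Sanity check: (A − (4)·I) v_1 = (0, 0, 0)ᵀ = 0. ✓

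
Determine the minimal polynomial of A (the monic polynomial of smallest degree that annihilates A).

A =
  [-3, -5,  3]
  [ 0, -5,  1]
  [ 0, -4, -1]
x^3 + 9*x^2 + 27*x + 27

The characteristic polynomial is χ_A(x) = (x + 3)^3, so the eigenvalues are known. The minimal polynomial is
  m_A(x) = Π_λ (x − λ)^{k_λ}
where k_λ is the size of the *largest* Jordan block for λ (equivalently, the smallest k with (A − λI)^k v = 0 for every generalised eigenvector v of λ).

  λ = -3: largest Jordan block has size 3, contributing (x + 3)^3

So m_A(x) = (x + 3)^3 = x^3 + 9*x^2 + 27*x + 27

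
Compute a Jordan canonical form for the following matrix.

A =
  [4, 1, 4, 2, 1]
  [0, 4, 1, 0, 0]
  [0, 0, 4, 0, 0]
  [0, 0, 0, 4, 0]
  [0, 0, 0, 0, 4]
J_3(4) ⊕ J_1(4) ⊕ J_1(4)

The characteristic polynomial is
  det(x·I − A) = x^5 - 20*x^4 + 160*x^3 - 640*x^2 + 1280*x - 1024 = (x - 4)^5

Eigenvalues and multiplicities (the geometric multiplicity of λ is n − rank(A − λI), which equals the number of Jordan blocks for λ):
  λ = 4: algebraic multiplicity = 5, geometric multiplicity = 3

Determining the block sizes for each eigenvalue:
  λ = 4: with am = 5 and gm = 3, the partition is not yet determined (e.g. several partitions of 5 into 3 parts exist). Let N = A − (4)·I. Computing rank(N^1) = 2, rank(N^2) = 1, rank(N^3) = 0; the number of blocks of size ≥ j is rank(N^{j−1}) − rank(N^j), giving [3, 1, 1]. So we have 1 block(s) of size 3, 2 block(s) of size 1 → block sizes [3, 1, 1]

Assembling the blocks gives a Jordan form
J =
  [4, 1, 0, 0, 0]
  [0, 4, 1, 0, 0]
  [0, 0, 4, 0, 0]
  [0, 0, 0, 4, 0]
  [0, 0, 0, 0, 4]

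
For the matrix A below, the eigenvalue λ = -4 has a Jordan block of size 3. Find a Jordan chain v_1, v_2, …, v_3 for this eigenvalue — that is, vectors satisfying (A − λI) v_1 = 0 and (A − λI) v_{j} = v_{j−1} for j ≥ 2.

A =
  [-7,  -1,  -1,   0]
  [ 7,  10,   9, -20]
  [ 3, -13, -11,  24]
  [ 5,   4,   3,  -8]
A Jordan chain for λ = -4 of length 3:
v_1 = (-1, 4, -1, 2)ᵀ
v_2 = (-3, 7, 3, 5)ᵀ
v_3 = (1, 0, 0, 0)ᵀ

Let N = A − (-4)·I. We want v_3 with N^3 v_3 = 0 but N^2 v_3 ≠ 0; then v_{j-1} := N · v_j for j = 3, …, 2.

Pick v_3 = (1, 0, 0, 0)ᵀ.
Then v_2 = N · v_3 = (-3, 7, 3, 5)ᵀ.
Then v_1 = N · v_2 = (-1, 4, -1, 2)ᵀ.

Sanity check: (A − (-4)·I) v_1 = (0, 0, 0, 0)ᵀ = 0. ✓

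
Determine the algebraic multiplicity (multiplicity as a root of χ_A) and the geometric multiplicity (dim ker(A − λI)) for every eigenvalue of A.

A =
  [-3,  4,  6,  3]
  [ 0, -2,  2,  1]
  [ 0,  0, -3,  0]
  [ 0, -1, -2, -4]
λ = -3: alg = 4, geom = 2

Step 1 — factor the characteristic polynomial to read off the algebraic multiplicities:
  χ_A(x) = (x + 3)^4

Step 2 — compute geometric multiplicities via the rank-nullity identity g(λ) = n − rank(A − λI):
  rank(A − (-3)·I) = 2, so dim ker(A − (-3)·I) = n − 2 = 2

Summary:
  λ = -3: algebraic multiplicity = 4, geometric multiplicity = 2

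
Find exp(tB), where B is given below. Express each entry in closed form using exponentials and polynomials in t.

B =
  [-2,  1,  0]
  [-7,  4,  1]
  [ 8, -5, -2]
e^{tB} =
  [-3*t^2/2 - 2*t + 1, t^2 + t, t^2/2]
  [-3*t^2 - 7*t, 2*t^2 + 4*t + 1, t^2 + t]
  [3*t^2/2 + 8*t, -t^2 - 5*t, -t^2/2 - 2*t + 1]

Strategy: write B = P · J · P⁻¹ where J is a Jordan canonical form, so e^{tB} = P · e^{tJ} · P⁻¹, and e^{tJ} can be computed block-by-block.

B has Jordan form
J =
  [0, 1, 0]
  [0, 0, 1]
  [0, 0, 0]
(up to reordering of blocks).

Per-block formulas:
  For a 3×3 Jordan block J_3(0): exp(t · J_3(0)) = e^(0t)·(I + t·N + (t^2/2)·N^2), where N is the 3×3 nilpotent shift.

After assembling e^{tJ} and conjugating by P, we get:

e^{tB} =
  [-3*t^2/2 - 2*t + 1, t^2 + t, t^2/2]
  [-3*t^2 - 7*t, 2*t^2 + 4*t + 1, t^2 + t]
  [3*t^2/2 + 8*t, -t^2 - 5*t, -t^2/2 - 2*t + 1]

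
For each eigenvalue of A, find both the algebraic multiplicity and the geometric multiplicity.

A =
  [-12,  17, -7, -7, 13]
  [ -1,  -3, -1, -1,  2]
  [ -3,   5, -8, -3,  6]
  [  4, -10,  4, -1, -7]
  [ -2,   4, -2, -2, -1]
λ = -5: alg = 5, geom = 2

Step 1 — factor the characteristic polynomial to read off the algebraic multiplicities:
  χ_A(x) = (x + 5)^5

Step 2 — compute geometric multiplicities via the rank-nullity identity g(λ) = n − rank(A − λI):
  rank(A − (-5)·I) = 3, so dim ker(A − (-5)·I) = n − 3 = 2

Summary:
  λ = -5: algebraic multiplicity = 5, geometric multiplicity = 2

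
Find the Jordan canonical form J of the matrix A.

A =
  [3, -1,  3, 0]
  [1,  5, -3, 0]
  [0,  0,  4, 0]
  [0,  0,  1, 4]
J_2(4) ⊕ J_2(4)

The characteristic polynomial is
  det(x·I − A) = x^4 - 16*x^3 + 96*x^2 - 256*x + 256 = (x - 4)^4

Eigenvalues and multiplicities (the geometric multiplicity of λ is n − rank(A − λI), which equals the number of Jordan blocks for λ):
  λ = 4: algebraic multiplicity = 4, geometric multiplicity = 2

Determining the block sizes for each eigenvalue:
  λ = 4: with am = 4 and gm = 2, the partition is not yet determined (e.g. several partitions of 4 into 2 parts exist). Let N = A − (4)·I. Computing rank(N^1) = 2, rank(N^2) = 0; the number of blocks of size ≥ j is rank(N^{j−1}) − rank(N^j), giving [2, 2]. So we have 2 block(s) of size 2 → block sizes [2, 2]

Assembling the blocks gives a Jordan form
J =
  [4, 1, 0, 0]
  [0, 4, 0, 0]
  [0, 0, 4, 1]
  [0, 0, 0, 4]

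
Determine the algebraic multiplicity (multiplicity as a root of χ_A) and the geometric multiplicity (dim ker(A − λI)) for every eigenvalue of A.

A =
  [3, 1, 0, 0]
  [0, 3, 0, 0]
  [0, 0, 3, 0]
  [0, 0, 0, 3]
λ = 3: alg = 4, geom = 3

Step 1 — factor the characteristic polynomial to read off the algebraic multiplicities:
  χ_A(x) = (x - 3)^4

Step 2 — compute geometric multiplicities via the rank-nullity identity g(λ) = n − rank(A − λI):
  rank(A − (3)·I) = 1, so dim ker(A − (3)·I) = n − 1 = 3

Summary:
  λ = 3: algebraic multiplicity = 4, geometric multiplicity = 3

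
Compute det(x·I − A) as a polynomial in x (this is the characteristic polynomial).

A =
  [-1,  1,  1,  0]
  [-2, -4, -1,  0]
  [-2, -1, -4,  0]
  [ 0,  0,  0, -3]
x^4 + 12*x^3 + 54*x^2 + 108*x + 81

Expanding det(x·I − A) (e.g. by cofactor expansion or by noting that A is similar to its Jordan form J, which has the same characteristic polynomial as A) gives
  χ_A(x) = x^4 + 12*x^3 + 54*x^2 + 108*x + 81
which factors as (x + 3)^4. The eigenvalues (with algebraic multiplicities) are λ = -3 with multiplicity 4.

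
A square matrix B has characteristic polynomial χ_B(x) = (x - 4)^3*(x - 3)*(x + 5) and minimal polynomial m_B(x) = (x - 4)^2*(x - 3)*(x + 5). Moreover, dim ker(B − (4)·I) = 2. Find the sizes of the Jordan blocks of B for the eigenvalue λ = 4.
Block sizes for λ = 4: [2, 1]

Step 1 — from the characteristic polynomial, algebraic multiplicity of λ = 4 is 3. From dim ker(B − (4)·I) = 2, there are exactly 2 Jordan blocks for λ = 4.
Step 2 — from the minimal polynomial, the factor (x − 4)^2 tells us the largest block for λ = 4 has size 2.
Step 3 — with total size 3, 2 blocks, and largest block 2, the block sizes (in nonincreasing order) are [2, 1].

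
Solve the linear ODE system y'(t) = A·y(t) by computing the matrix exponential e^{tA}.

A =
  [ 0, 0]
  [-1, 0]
e^{tA} =
  [1, 0]
  [-t, 1]

Strategy: write A = P · J · P⁻¹ where J is a Jordan canonical form, so e^{tA} = P · e^{tJ} · P⁻¹, and e^{tJ} can be computed block-by-block.

A has Jordan form
J =
  [0, 1]
  [0, 0]
(up to reordering of blocks).

Per-block formulas:
  For a 2×2 Jordan block J_2(0): exp(t · J_2(0)) = e^(0t)·(I + t·N), where N is the 2×2 nilpotent shift.

After assembling e^{tJ} and conjugating by P, we get:

e^{tA} =
  [1, 0]
  [-t, 1]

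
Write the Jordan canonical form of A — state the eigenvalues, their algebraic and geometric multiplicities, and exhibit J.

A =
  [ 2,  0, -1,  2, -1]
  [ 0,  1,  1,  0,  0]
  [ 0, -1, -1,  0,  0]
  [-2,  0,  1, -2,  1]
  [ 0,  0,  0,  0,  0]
J_3(0) ⊕ J_1(0) ⊕ J_1(0)

The characteristic polynomial is
  det(x·I − A) = x^5

Eigenvalues and multiplicities (the geometric multiplicity of λ is n − rank(A − λI), which equals the number of Jordan blocks for λ):
  λ = 0: algebraic multiplicity = 5, geometric multiplicity = 3

Determining the block sizes for each eigenvalue:
  λ = 0: with am = 5 and gm = 3, the partition is not yet determined (e.g. several partitions of 5 into 3 parts exist). Let N = A − (0)·I. Computing rank(N^1) = 2, rank(N^2) = 1, rank(N^3) = 0; the number of blocks of size ≥ j is rank(N^{j−1}) − rank(N^j), giving [3, 1, 1]. So we have 1 block(s) of size 3, 2 block(s) of size 1 → block sizes [3, 1, 1]

Assembling the blocks gives a Jordan form
J =
  [0, 1, 0, 0, 0]
  [0, 0, 1, 0, 0]
  [0, 0, 0, 0, 0]
  [0, 0, 0, 0, 0]
  [0, 0, 0, 0, 0]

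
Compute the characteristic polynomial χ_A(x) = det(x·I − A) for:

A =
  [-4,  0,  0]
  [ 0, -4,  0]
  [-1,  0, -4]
x^3 + 12*x^2 + 48*x + 64

Expanding det(x·I − A) (e.g. by cofactor expansion or by noting that A is similar to its Jordan form J, which has the same characteristic polynomial as A) gives
  χ_A(x) = x^3 + 12*x^2 + 48*x + 64
which factors as (x + 4)^3. The eigenvalues (with algebraic multiplicities) are λ = -4 with multiplicity 3.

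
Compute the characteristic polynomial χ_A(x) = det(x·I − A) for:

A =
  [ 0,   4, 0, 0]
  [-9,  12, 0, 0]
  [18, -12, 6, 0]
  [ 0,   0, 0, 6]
x^4 - 24*x^3 + 216*x^2 - 864*x + 1296

Expanding det(x·I − A) (e.g. by cofactor expansion or by noting that A is similar to its Jordan form J, which has the same characteristic polynomial as A) gives
  χ_A(x) = x^4 - 24*x^3 + 216*x^2 - 864*x + 1296
which factors as (x - 6)^4. The eigenvalues (with algebraic multiplicities) are λ = 6 with multiplicity 4.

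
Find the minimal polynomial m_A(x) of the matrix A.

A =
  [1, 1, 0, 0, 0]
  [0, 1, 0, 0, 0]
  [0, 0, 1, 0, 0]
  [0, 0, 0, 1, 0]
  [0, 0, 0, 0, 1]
x^2 - 2*x + 1

The characteristic polynomial is χ_A(x) = (x - 1)^5, so the eigenvalues are known. The minimal polynomial is
  m_A(x) = Π_λ (x − λ)^{k_λ}
where k_λ is the size of the *largest* Jordan block for λ (equivalently, the smallest k with (A − λI)^k v = 0 for every generalised eigenvector v of λ).

  λ = 1: largest Jordan block has size 2, contributing (x − 1)^2

So m_A(x) = (x - 1)^2 = x^2 - 2*x + 1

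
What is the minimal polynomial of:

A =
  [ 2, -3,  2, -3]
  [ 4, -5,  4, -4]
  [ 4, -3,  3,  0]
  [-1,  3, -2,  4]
x^2 - 2*x + 1

The characteristic polynomial is χ_A(x) = (x - 1)^4, so the eigenvalues are known. The minimal polynomial is
  m_A(x) = Π_λ (x − λ)^{k_λ}
where k_λ is the size of the *largest* Jordan block for λ (equivalently, the smallest k with (A − λI)^k v = 0 for every generalised eigenvector v of λ).

  λ = 1: largest Jordan block has size 2, contributing (x − 1)^2

So m_A(x) = (x - 1)^2 = x^2 - 2*x + 1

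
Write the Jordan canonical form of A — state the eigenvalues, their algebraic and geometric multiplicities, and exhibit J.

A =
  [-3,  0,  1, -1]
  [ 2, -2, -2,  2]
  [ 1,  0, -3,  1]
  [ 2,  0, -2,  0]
J_2(-2) ⊕ J_1(-2) ⊕ J_1(-2)

The characteristic polynomial is
  det(x·I − A) = x^4 + 8*x^3 + 24*x^2 + 32*x + 16 = (x + 2)^4

Eigenvalues and multiplicities (the geometric multiplicity of λ is n − rank(A − λI), which equals the number of Jordan blocks for λ):
  λ = -2: algebraic multiplicity = 4, geometric multiplicity = 3

Determining the block sizes for each eigenvalue:
  λ = -2: 3 blocks summing to 4 forces exactly one block of size 2 and the rest size 1 → block sizes [2, 1, 1]

Assembling the blocks gives a Jordan form
J =
  [-2,  1,  0,  0]
  [ 0, -2,  0,  0]
  [ 0,  0, -2,  0]
  [ 0,  0,  0, -2]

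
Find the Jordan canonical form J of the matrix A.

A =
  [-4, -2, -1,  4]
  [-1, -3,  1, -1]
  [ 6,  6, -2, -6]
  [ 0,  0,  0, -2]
J_1(-5) ⊕ J_2(-2) ⊕ J_1(-2)

The characteristic polynomial is
  det(x·I − A) = x^4 + 11*x^3 + 42*x^2 + 68*x + 40 = (x + 2)^3*(x + 5)

Eigenvalues and multiplicities (the geometric multiplicity of λ is n − rank(A − λI), which equals the number of Jordan blocks for λ):
  λ = -5: algebraic multiplicity = 1, geometric multiplicity = 1
  λ = -2: algebraic multiplicity = 3, geometric multiplicity = 2

Determining the block sizes for each eigenvalue:
  λ = -5: one block (gm = 1), so the single block has size am = 1 → block sizes [1]
  λ = -2: 2 blocks summing to 3 forces exactly one block of size 2 and the rest size 1 → block sizes [2, 1]

Assembling the blocks gives a Jordan form
J =
  [-5,  0,  0,  0]
  [ 0, -2,  1,  0]
  [ 0,  0, -2,  0]
  [ 0,  0,  0, -2]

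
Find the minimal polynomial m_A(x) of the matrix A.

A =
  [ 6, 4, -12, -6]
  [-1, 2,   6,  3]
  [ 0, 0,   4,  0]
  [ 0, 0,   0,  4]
x^2 - 8*x + 16

The characteristic polynomial is χ_A(x) = (x - 4)^4, so the eigenvalues are known. The minimal polynomial is
  m_A(x) = Π_λ (x − λ)^{k_λ}
where k_λ is the size of the *largest* Jordan block for λ (equivalently, the smallest k with (A − λI)^k v = 0 for every generalised eigenvector v of λ).

  λ = 4: largest Jordan block has size 2, contributing (x − 4)^2

So m_A(x) = (x - 4)^2 = x^2 - 8*x + 16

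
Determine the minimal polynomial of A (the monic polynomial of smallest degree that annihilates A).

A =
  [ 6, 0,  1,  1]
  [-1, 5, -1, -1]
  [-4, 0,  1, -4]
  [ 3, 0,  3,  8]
x^2 - 10*x + 25

The characteristic polynomial is χ_A(x) = (x - 5)^4, so the eigenvalues are known. The minimal polynomial is
  m_A(x) = Π_λ (x − λ)^{k_λ}
where k_λ is the size of the *largest* Jordan block for λ (equivalently, the smallest k with (A − λI)^k v = 0 for every generalised eigenvector v of λ).

  λ = 5: largest Jordan block has size 2, contributing (x − 5)^2

So m_A(x) = (x - 5)^2 = x^2 - 10*x + 25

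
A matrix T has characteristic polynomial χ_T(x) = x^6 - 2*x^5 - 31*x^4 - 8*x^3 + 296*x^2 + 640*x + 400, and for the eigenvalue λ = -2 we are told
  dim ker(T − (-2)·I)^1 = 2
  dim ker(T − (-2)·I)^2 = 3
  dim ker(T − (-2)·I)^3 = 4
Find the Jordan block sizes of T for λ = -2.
Block sizes for λ = -2: [3, 1]

From the dimensions of kernels of powers, the number of Jordan blocks of size at least j is d_j − d_{j−1} where d_j = dim ker(N^j) (with d_0 = 0). Computing the differences gives [2, 1, 1].
The number of blocks of size exactly k is (#blocks of size ≥ k) − (#blocks of size ≥ k + 1), so the partition is: 1 block(s) of size 1, 1 block(s) of size 3.
In nonincreasing order the block sizes are [3, 1].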